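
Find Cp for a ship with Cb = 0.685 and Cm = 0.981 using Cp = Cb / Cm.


Formula: Cp = Cb / Cm
Substituting: Cp = 0.685 / 0.981
Result: Cp ≈ 0.69827 (5 s.f.)

0.69827


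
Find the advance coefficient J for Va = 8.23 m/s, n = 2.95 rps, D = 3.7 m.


Formula: J = Va / (n * D)
Step 1 — n * D = 2.95 * 3.7 = 10.915
Step 2 — J = 8.23 / 10.915 ≈ 0.75401 (5 s.f.)

0.75401


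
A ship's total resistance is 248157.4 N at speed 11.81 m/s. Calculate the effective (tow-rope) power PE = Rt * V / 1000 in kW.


Formula: PE = Rt * V / 1000 (kW)
Step 1 — PE (W) = 248157.4 * 11.81 = 2930738.894 W
Step 2 — PE (kW) = 2930738.894 / 1000 ≈ 2930.7 kW (5 s.f.)

2930.7 kW


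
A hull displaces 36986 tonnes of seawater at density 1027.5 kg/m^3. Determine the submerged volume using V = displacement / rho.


Formula: V = mass / rho
Step 1 — convert tonnes to kg: 36986 t * 1000 = 36986000 kg
Step 2 — V = 36986000 / 1027.5 ≈ 35996 m^3 (5 s.f.)

35996 m^3


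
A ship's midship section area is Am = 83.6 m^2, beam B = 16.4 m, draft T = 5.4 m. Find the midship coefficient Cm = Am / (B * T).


Formula: Cm = Am / (B * T)
Step 1 — B * T = 16.4 * 5.4 = 88.56 m^2
Step 2 — Cm = 83.6 / 88.56 ≈ 0.94399 (5 s.f.)

0.94399


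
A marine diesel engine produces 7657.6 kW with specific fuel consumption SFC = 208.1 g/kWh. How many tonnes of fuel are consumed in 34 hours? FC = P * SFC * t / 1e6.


Formula: FC (tonnes) = P * SFC * t / 1,000,000
Step 1 — P * SFC * t = 7657.6 * 208.1 * 34 = 54180583.04 g
Step 2 — FC (tonnes) = 54180583.04 / 1,000,000 ≈ 54.181 tonnes (5 s.f.)

54.181 tonnes


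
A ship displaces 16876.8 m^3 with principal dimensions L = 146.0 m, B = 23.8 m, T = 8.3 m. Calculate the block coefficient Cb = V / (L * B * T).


Formula: Cb = V / (L * B * T)
Step 1 — L * B * T = 146.0 * 23.8 * 8.3 = 28840.84 m^3
Step 2 — Cb = 16876.8 / 28840.84 ≈ 0.58517 (5 s.f.)

0.58517


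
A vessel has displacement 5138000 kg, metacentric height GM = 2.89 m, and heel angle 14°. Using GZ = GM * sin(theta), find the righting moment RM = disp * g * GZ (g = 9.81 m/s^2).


Formula: GZ = GM * sin(theta); RM = disp * g * GZ
Step 1 — GZ = 2.89 * sin(14°) = 2.89 * 0.241922 = 0.699155 m
Step 2 — RM = 5138000 * 9.81 * 0.699155 ≈ 35240000 N·m (5 s.f.)

35240000 N·m


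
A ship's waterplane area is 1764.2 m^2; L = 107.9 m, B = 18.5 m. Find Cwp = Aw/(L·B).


Formula: Cwp = Aw / (L * B)
Step 1 — L * B = 107.9 * 18.5 = 1996.15 m^2
Step 2 — Cwp = 1764.2 / 1996.15 ≈ 0.88380 (5 s.f.)

0.88380


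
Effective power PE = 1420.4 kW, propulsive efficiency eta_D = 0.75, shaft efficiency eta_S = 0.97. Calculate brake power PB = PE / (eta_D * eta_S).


Formula: PB = PE / (eta_D * eta_S)
Step 1 — combined efficiency = eta_D * eta_S = 0.75 * 0.97 = 0.7275
Step 2 — PB = 1420.4 / 0.7275 ≈ 1952.4 kW (5 s.f.)

1952.4 kW


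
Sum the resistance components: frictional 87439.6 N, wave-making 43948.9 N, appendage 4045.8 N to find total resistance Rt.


Formula: Rt = Rf + Rw + Ra
Substituting: Rt = 87439.6 + 43948.9 + 4045.8
Result: Rt = 135434.3 N

135434.3 N


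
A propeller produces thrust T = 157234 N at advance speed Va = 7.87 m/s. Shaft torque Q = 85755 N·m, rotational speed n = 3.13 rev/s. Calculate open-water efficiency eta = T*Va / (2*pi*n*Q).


Formula: eta = T * Va / (2 * pi * n * Q)
Step 1 — numerator = T * Va = 157234 * 7.87 = 1237431.58
Step 2 — 2 * pi * n = 2 * pi * 3.13 = 19.66637
Step 3 — denominator = 19.66637 * 85755 = 1686489.56
Step 4 — eta = 1237431.58 / 1686489.56 ≈ 0.73373 (5 s.f.)

0.73373


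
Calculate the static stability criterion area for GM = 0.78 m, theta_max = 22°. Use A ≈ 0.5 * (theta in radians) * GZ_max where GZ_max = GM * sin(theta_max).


Formula: GZ_max = GM * sin(theta); Area = 0.5 * theta_rad * GZ_max
Step 1 — GZ_max = 0.78 * sin(22°) = 0.78 * 0.374607 = 0.292193 m
Step 2 — theta_rad = 22 * pi/180 = 0.383972 rad
Step 3 — Area = 0.5 * 0.383972 * 0.292193 ≈ 0.056097 m·rad (5 s.f.)

0.056097 m·rad


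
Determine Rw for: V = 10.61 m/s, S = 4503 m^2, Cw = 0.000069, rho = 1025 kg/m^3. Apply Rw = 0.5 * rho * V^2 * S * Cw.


Formula: Rw = 0.5 * rho * V^2 * S * Cw
Step 1 — V^2 = 10.61^2 = 112.5721
Step 2 — 0.5 * rho * V^2 = 0.5 * 1025 * 112.5721 = 57693.20125
Step 3 — Rw = 57693.20125 * 4503 * 0.000069 ≈ 17926 N (5 s.f.)

17926 N


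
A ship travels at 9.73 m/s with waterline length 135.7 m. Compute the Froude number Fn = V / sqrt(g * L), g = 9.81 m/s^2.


Formula: Fn = V / sqrt(g * L)
Step 1 — g * L = 9.81 * 135.7 = 1331.217
Step 2 — sqrt(g * L) = sqrt(1331.217) = 36.485847
Step 3 — Fn = 9.73 / 36.485847 ≈ 0.26668 (5 s.f.)

0.26668


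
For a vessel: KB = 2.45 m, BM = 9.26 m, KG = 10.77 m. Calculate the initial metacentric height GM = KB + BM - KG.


Formula: GM = KB + BM - KG
Step 1 — KM = KB + BM = 2.45 + 9.26 = 11.71 m
Step 2 — GM = KM - KG = 11.71 - 10.77 = 0.94 m

0.94 m


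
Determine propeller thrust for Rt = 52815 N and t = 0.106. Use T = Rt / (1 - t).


Formula: T = Rt / (1 - t)
Step 1 — (1 - t) = 1 - 0.106 = 0.894
Step 2 — T = 52815 / 0.894 ≈ 59077 N (5 s.f.)

59077 N


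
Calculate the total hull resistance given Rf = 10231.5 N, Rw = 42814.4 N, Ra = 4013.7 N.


Formula: Rt = Rf + Rw + Ra
Substituting: Rt = 10231.5 + 42814.4 + 4013.7
Result: Rt = 57059.6 N

57059.6 N


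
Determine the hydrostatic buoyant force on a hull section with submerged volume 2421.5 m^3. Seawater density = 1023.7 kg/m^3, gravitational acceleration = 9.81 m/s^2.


Formula: Fb = rho * g * V
Substituting: Fb = 1023.7 * 9.81 * 2421.5
Intermediate: 1023.7 * 9.81 = 10042.497
Result: Fb = 10042.497 * 2421.5 ≈ 24318000 N (5 s.f.)

24318000 N


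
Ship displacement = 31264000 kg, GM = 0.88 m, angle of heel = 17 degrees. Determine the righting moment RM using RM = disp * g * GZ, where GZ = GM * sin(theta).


Formula: GZ = GM * sin(theta); RM = disp * g * GZ
Step 1 — GZ = 0.88 * sin(17°) = 0.88 * 0.292372 = 0.257287 m
Step 2 — RM = 31264000 * 9.81 * 0.257287 ≈ 78910000 N·m (5 s.f.)

78910000 N·m


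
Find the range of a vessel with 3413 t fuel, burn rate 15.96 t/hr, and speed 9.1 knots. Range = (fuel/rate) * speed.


Formula: endurance = fuel / rate; range = endurance * speed
Step 1 — endurance = 3413 / 15.96 = 213.8471 hours
Step 2 — range = 213.8471 * 9.1 ≈ 1946.0 nautical miles (5 s.f.)

1946.0 NM


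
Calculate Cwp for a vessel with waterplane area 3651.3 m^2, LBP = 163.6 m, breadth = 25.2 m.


Formula: Cwp = Aw / (L * B)
Step 1 — L * B = 163.6 * 25.2 = 4122.72 m^2
Step 2 — Cwp = 3651.3 / 4122.72 ≈ 0.88565 (5 s.f.)

0.88565


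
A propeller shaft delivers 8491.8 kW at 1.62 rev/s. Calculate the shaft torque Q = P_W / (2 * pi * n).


Formula: Q = P_W / (2 * pi * n)
Step 1 — P_W = 8491.8 kW * 1000 = 8491800.0 W
Step 2 — 2 * pi * n = 2 * pi * 1.62 = 10.17876
Step 3 — Q = 8491800.0 / 10.17876 ≈ 834270 N·m (5 s.f.)

834270 N·m


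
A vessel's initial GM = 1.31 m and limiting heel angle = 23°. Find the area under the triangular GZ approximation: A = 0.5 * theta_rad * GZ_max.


Formula: GZ_max = GM * sin(theta); Area = 0.5 * theta_rad * GZ_max
Step 1 — GZ_max = 1.31 * sin(23°) = 1.31 * 0.390731 = 0.511858 m
Step 2 — theta_rad = 23 * pi/180 = 0.401426 rad
Step 3 — Area = 0.5 * 0.401426 * 0.511858 ≈ 0.10274 m·rad (5 s.f.)

0.10274 m·rad


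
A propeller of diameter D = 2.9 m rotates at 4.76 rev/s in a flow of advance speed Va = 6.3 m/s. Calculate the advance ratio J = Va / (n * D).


Formula: J = Va / (n * D)
Step 1 — n * D = 4.76 * 2.9 = 13.804
Step 2 — J = 6.3 / 13.804 ≈ 0.45639 (5 s.f.)

0.45639


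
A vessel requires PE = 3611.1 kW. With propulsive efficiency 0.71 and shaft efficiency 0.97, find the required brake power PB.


Formula: PB = PE / (eta_D * eta_S)
Step 1 — combined efficiency = eta_D * eta_S = 0.71 * 0.97 = 0.6887
Step 2 — PB = 3611.1 / 0.6887 ≈ 5243.4 kW (5 s.f.)

5243.4 kW


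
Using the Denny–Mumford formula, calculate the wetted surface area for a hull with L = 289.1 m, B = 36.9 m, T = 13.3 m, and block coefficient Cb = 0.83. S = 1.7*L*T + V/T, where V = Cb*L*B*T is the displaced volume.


Formula: S = 1.7*L*T + V/T with V = Cb*L*B*T, i.e. S = L * (1.7*T + Cb*B)
Step 1 — 1.7*T = 1.7 * 13.3 = 22.61 m
Step 2 — Cb*B = 0.83 * 36.9 = 30.627 m
Step 3 — 1.7*T + Cb*B = 22.61 + 30.627 = 53.237 m
Step 4 — S = 289.1 * 53.237 ≈ 15391 m^2 (5 s.f.)

15391 m^2


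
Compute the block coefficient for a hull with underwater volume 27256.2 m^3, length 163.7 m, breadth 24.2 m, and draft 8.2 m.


Formula: Cb = V / (L * B * T)
Step 1 — L * B * T = 163.7 * 24.2 * 8.2 = 32484.628 m^3
Step 2 — Cb = 27256.2 / 32484.628 ≈ 0.83905 (5 s.f.)

0.83905


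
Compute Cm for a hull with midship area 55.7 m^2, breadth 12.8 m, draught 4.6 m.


Formula: Cm = Am / (B * T)
Step 1 — B * T = 12.8 * 4.6 = 58.88 m^2
Step 2 — Cm = 55.7 / 58.88 ≈ 0.94599 (5 s.f.)

0.94599


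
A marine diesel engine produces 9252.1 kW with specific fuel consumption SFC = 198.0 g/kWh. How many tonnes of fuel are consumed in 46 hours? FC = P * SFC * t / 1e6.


Formula: FC (tonnes) = P * SFC * t / 1,000,000
Step 1 — P * SFC * t = 9252.1 * 198.0 * 46 = 84268126.8 g
Step 2 — FC (tonnes) = 84268126.8 / 1,000,000 ≈ 84.268 tonnes (5 s.f.)

84.268 tonnes


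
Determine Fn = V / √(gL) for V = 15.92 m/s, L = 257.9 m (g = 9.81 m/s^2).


Formula: Fn = V / sqrt(g * L)
Step 1 — g * L = 9.81 * 257.9 = 2529.999
Step 2 — sqrt(g * L) = sqrt(2529.999) = 50.299095
Step 3 — Fn = 15.92 / 50.299095 ≈ 0.31651 (5 s.f.)

0.31651


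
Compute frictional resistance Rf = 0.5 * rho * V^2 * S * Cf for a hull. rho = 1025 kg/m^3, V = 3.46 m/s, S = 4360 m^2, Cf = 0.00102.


Formula: Rf = 0.5 * rho * V^2 * S * Cf
Step 1 — V^2 = 3.46^2 = 11.9716
Step 2 — 0.5 * rho * V^2 = 0.5 * 1025 * 11.9716 = 6135.445
Step 3 — Rf = 6135.445 * 4360 * 0.00102 ≈ 27286 N (5 s.f.)

27286 N


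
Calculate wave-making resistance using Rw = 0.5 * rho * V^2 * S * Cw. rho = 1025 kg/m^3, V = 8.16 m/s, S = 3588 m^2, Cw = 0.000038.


Formula: Rw = 0.5 * rho * V^2 * S * Cw
Step 1 — V^2 = 8.16^2 = 66.5856
Step 2 — 0.5 * rho * V^2 = 0.5 * 1025 * 66.5856 = 34125.12
Step 3 — Rw = 34125.12 * 3588 * 0.000038 ≈ 4652.8 N (5 s.f.)

4652.8 N


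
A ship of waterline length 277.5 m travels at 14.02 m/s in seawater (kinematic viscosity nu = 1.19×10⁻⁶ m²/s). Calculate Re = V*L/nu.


Formula: Re = V * L / nu
Step 1 — V * L = 14.02 * 277.5 = 3890.55 m^2/s
Step 2 — Re = 3890.55 / 1.19e-6 = 3.27e+09

3.27e+09


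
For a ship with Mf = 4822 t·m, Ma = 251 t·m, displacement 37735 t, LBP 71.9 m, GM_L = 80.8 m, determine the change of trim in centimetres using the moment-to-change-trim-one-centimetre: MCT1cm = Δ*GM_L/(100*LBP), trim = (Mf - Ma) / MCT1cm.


Formula: net trimming moment = Mf - Ma; MCT1cm = Δ*GM_L/(100*LBP); trim = net moment / MCT1cm
Step 1 — net trimming moment = 4822 - 251 = 4571 t·m
Step 2 — MCT1cm = 37735 * 80.8 / (100 * 71.9) = 424.0595 t·m/cm
Step 3 — trim = 4571 / 424.0595 ≈ 10.779 cm (5 s.f.)

10.779 cm


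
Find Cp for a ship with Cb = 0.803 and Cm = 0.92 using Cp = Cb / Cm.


Formula: Cp = Cb / Cm
Substituting: Cp = 0.803 / 0.92
Result: Cp ≈ 0.87283 (5 s.f.)

0.87283


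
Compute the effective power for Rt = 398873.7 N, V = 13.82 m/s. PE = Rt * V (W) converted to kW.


Formula: PE = Rt * V / 1000 (kW)
Step 1 — PE (W) = 398873.7 * 13.82 = 5512434.534 W
Step 2 — PE (kW) = 5512434.534 / 1000 ≈ 5512.4 kW (5 s.f.)

5512.4 kW


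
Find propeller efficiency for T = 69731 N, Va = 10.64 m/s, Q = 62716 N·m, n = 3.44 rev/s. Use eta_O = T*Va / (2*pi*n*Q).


Formula: eta = T * Va / (2 * pi * n * Q)
Step 1 — numerator = T * Va = 69731 * 10.64 = 741937.84
Step 2 — 2 * pi * n = 2 * pi * 3.44 = 21.614157
Step 3 — denominator = 21.614157 * 62716 = 1355553.47
Step 4 — eta = 741937.84 / 1355553.47 ≈ 0.54733 (5 s.f.)

0.54733


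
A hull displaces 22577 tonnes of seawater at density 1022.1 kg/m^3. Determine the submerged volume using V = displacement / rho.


Formula: V = mass / rho
Step 1 — convert tonnes to kg: 22577 t * 1000 = 22577000 kg
Step 2 — V = 22577000 / 1022.1 ≈ 22089 m^3 (5 s.f.)

22089 m^3


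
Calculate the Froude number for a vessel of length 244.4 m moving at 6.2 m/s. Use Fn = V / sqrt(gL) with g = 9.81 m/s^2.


Formula: Fn = V / sqrt(g * L)
Step 1 — g * L = 9.81 * 244.4 = 2397.564
Step 2 — sqrt(g * L) = sqrt(2397.564) = 48.964926
Step 3 — Fn = 6.2 / 48.964926 ≈ 0.12662 (5 s.f.)

0.12662


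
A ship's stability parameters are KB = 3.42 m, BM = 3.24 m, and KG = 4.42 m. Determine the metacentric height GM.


Formula: GM = KB + BM - KG
Step 1 — KM = KB + BM = 3.42 + 3.24 = 6.66 m
Step 2 — GM = KM - KG = 6.66 - 4.42 = 2.24 m

2.24 m


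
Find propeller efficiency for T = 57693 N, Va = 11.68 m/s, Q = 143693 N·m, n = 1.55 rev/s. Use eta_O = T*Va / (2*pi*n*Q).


Formula: eta = T * Va / (2 * pi * n * Q)
Step 1 — numerator = T * Va = 57693 * 11.68 = 673854.24
Step 2 — 2 * pi * n = 2 * pi * 1.55 = 9.738937
Step 3 — denominator = 9.738937 * 143693 = 1399417.07
Step 4 — eta = 673854.24 / 1399417.07 ≈ 0.48152 (5 s.f.)

0.48152


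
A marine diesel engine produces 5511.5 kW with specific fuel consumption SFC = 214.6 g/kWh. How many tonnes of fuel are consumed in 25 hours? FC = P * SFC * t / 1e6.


Formula: FC (tonnes) = P * SFC * t / 1,000,000
Step 1 — P * SFC * t = 5511.5 * 214.6 * 25 = 29569197.5 g
Step 2 — FC (tonnes) = 29569197.5 / 1,000,000 ≈ 29.569 tonnes (5 s.f.)

29.569 tonnes


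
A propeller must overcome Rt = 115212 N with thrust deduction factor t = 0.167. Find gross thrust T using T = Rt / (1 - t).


Formula: T = Rt / (1 - t)
Step 1 — (1 - t) = 1 - 0.167 = 0.833
Step 2 — T = 115212 / 0.833 ≈ 138310 N (5 s.f.)

138310 N


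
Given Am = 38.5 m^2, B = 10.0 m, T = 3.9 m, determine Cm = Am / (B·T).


Formula: Cm = Am / (B * T)
Step 1 — B * T = 10.0 * 3.9 = 39.0 m^2
Step 2 — Cm = 38.5 / 39.0 ≈ 0.98718 (5 s.f.)

0.98718


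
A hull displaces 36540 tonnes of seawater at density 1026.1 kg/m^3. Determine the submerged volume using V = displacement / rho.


Formula: V = mass / rho
Step 1 — convert tonnes to kg: 36540 t * 1000 = 36540000 kg
Step 2 — V = 36540000 / 1026.1 ≈ 35611 m^3 (5 s.f.)

35611 m^3


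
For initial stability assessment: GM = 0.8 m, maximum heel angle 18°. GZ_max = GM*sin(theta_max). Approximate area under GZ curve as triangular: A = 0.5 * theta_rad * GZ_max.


Formula: GZ_max = GM * sin(theta); Area = 0.5 * theta_rad * GZ_max
Step 1 — GZ_max = 0.8 * sin(18°) = 0.8 * 0.309017 = 0.247214 m
Step 2 — theta_rad = 18 * pi/180 = 0.314159 rad
Step 3 — Area = 0.5 * 0.314159 * 0.247214 ≈ 0.038832 m·rad (5 s.f.)

0.038832 m·rad


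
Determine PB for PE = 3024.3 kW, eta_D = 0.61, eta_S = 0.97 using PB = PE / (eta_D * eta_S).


Formula: PB = PE / (eta_D * eta_S)
Step 1 — combined efficiency = eta_D * eta_S = 0.61 * 0.97 = 0.5917
Step 2 — PB = 3024.3 / 0.5917 ≈ 5111.2 kW (5 s.f.)

5111.2 kW


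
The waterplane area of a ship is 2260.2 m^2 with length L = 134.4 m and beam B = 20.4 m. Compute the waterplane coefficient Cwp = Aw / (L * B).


Formula: Cwp = Aw / (L * B)
Step 1 — L * B = 134.4 * 20.4 = 2741.76 m^2
Step 2 — Cwp = 2260.2 / 2741.76 ≈ 0.82436 (5 s.f.)

0.82436


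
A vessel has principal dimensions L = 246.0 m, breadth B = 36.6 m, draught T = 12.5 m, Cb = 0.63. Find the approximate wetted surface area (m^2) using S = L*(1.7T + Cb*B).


Formula: S = 1.7*L*T + V/T with V = Cb*L*B*T, i.e. S = L * (1.7*T + Cb*B)
Step 1 — 1.7*T = 1.7 * 12.5 = 21.25 m
Step 2 — Cb*B = 0.63 * 36.6 = 23.058 m
Step 3 — 1.7*T + Cb*B = 21.25 + 23.058 = 44.308 m
Step 4 — S = 246.0 * 44.308 ≈ 10900 m^2 (5 s.f.)

10900 m^2


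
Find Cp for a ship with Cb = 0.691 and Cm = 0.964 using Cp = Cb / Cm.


Formula: Cp = Cb / Cm
Substituting: Cp = 0.691 / 0.964
Result: Cp ≈ 0.71680 (5 s.f.)

0.71680


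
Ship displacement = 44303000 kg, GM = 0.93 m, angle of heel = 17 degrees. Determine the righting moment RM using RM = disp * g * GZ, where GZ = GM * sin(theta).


Formula: GZ = GM * sin(theta); RM = disp * g * GZ
Step 1 — GZ = 0.93 * sin(17°) = 0.93 * 0.292372 = 0.271906 m
Step 2 — RM = 44303000 * 9.81 * 0.271906 ≈ 118170000 N·m (5 s.f.)

118170000 N·m


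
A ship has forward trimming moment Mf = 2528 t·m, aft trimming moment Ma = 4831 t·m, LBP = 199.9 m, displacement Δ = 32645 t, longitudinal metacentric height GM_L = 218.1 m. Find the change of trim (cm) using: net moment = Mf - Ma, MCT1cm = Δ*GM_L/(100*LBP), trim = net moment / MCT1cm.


Formula: net trimming moment = Mf - Ma; MCT1cm = Δ*GM_L/(100*LBP); trim = net moment / MCT1cm
Step 1 — net trimming moment = 2528 - 4831 = -2303 t·m
Step 2 — MCT1cm = 32645 * 218.1 / (100 * 199.9) = 356.1718 t·m/cm
Step 3 — trim = -2303 / 356.1718 ≈ -6.4660 cm (5 s.f.)

-6.4660 cm


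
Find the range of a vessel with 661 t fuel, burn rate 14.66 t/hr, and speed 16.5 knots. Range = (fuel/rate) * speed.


Formula: endurance = fuel / rate; range = endurance * speed
Step 1 — endurance = 661 / 14.66 = 45.0887 hours
Step 2 — range = 45.0887 * 16.5 ≈ 743.96 nautical miles (5 s.f.)

743.96 NM


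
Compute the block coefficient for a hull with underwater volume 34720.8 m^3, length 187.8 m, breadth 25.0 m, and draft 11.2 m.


Formula: Cb = V / (L * B * T)
Step 1 — L * B * T = 187.8 * 25.0 * 11.2 = 52584.0 m^3
Step 2 — Cb = 34720.8 / 52584.0 ≈ 0.66029 (5 s.f.)

0.66029


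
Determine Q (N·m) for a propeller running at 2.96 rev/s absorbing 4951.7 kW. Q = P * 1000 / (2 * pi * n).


Formula: Q = P_W / (2 * pi * n)
Step 1 — P_W = 4951.7 kW * 1000 = 4951700.0 W
Step 2 — 2 * pi * n = 2 * pi * 2.96 = 18.598229
Step 3 — Q = 4951700.0 / 18.598229 ≈ 266250 N·m (5 s.f.)

266250 N·m


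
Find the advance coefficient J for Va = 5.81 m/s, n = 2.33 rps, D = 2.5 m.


Formula: J = Va / (n * D)
Step 1 — n * D = 2.33 * 2.5 = 5.825
Step 2 — J = 5.81 / 5.825 ≈ 0.99742 (5 s.f.)

0.99742


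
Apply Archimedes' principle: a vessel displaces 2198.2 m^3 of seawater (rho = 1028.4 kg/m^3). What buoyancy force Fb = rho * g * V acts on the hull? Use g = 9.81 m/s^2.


Formula: Fb = rho * g * V
Substituting: Fb = 1028.4 * 9.81 * 2198.2
Intermediate: 1028.4 * 9.81 = 10088.604
Result: Fb = 10088.604 * 2198.2 ≈ 22177000 N (5 s.f.)

22177000 N


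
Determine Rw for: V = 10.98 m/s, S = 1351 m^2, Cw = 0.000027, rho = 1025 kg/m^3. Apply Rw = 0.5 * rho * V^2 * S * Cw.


Formula: Rw = 0.5 * rho * V^2 * S * Cw
Step 1 — V^2 = 10.98^2 = 120.5604
Step 2 — 0.5 * rho * V^2 = 0.5 * 1025 * 120.5604 = 61787.205
Step 3 — Rw = 61787.205 * 1351 * 0.000027 ≈ 2253.8 N (5 s.f.)

2253.8 N


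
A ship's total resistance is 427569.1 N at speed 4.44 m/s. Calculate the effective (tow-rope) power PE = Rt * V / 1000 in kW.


Formula: PE = Rt * V / 1000 (kW)
Step 1 — PE (W) = 427569.1 * 4.44 = 1898406.804 W
Step 2 — PE (kW) = 1898406.804 / 1000 ≈ 1898.4 kW (5 s.f.)

1898.4 kW


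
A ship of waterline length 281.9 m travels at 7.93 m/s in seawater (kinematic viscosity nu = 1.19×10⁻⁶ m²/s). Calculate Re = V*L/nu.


Formula: Re = V * L / nu
Step 1 — V * L = 7.93 * 281.9 = 2235.467 m^2/s
Step 2 — Re = 2235.467 / 1.19e-6 = 1.88e+09

1.88e+09


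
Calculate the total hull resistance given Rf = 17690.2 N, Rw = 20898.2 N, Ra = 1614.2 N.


Formula: Rt = Rf + Rw + Ra
Substituting: Rt = 17690.2 + 20898.2 + 1614.2
Result: Rt = 40202.6 N

40202.6 N


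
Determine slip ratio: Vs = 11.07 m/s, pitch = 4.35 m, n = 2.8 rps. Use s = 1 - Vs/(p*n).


Formula: s = 1 - Vs / (p * n)
Step 1 — p * n = 4.35 * 2.8 = 12.18
Step 2 — Vs / (p*n) = 11.07 / 12.18 = 0.908867 (6 d.p.)
Step 3 — s = 1 - 0.908867 = 0.091133

0.091133


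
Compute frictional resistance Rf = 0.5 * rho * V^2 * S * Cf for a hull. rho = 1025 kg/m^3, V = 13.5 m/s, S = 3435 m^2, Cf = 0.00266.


Formula: Rf = 0.5 * rho * V^2 * S * Cf
Step 1 — V^2 = 13.5^2 = 182.25
Step 2 — 0.5 * rho * V^2 = 0.5 * 1025 * 182.25 = 93403.125
Step 3 — Rf = 93403.125 * 3435 * 0.00266 ≈ 853430 N (5 s.f.)

853430 N


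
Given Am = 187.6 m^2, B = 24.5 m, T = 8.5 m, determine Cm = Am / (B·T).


Formula: Cm = Am / (B * T)
Step 1 — B * T = 24.5 * 8.5 = 208.25 m^2
Step 2 — Cm = 187.6 / 208.25 ≈ 0.90084 (5 s.f.)

0.90084


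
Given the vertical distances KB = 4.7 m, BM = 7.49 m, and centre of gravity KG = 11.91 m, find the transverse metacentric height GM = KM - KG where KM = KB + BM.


Formula: GM = KB + BM - KG
Step 1 — KM = KB + BM = 4.7 + 7.49 = 12.19 m
Step 2 — GM = KM - KG = 12.19 - 11.91 = 0.28 m

0.28 m


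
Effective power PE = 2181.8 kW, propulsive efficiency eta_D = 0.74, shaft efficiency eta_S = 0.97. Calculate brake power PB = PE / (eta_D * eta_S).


Formula: PB = PE / (eta_D * eta_S)
Step 1 — combined efficiency = eta_D * eta_S = 0.74 * 0.97 = 0.7178
Step 2 — PB = 2181.8 / 0.7178 ≈ 3039.6 kW (5 s.f.)

3039.6 kW


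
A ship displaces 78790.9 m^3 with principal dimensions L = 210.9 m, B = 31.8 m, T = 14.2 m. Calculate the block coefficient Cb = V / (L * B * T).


Formula: Cb = V / (L * B * T)
Step 1 — L * B * T = 210.9 * 31.8 * 14.2 = 95234.004 m^3
Step 2 — Cb = 78790.9 / 95234.004 ≈ 0.82734 (5 s.f.)

0.82734


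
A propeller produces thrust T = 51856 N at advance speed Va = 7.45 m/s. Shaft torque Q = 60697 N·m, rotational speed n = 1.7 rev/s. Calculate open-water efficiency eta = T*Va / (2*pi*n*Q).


Formula: eta = T * Va / (2 * pi * n * Q)
Step 1 — numerator = T * Va = 51856 * 7.45 = 386327.2
Step 2 — 2 * pi * n = 2 * pi * 1.7 = 10.681415
Step 3 — denominator = 10.681415 * 60697 = 648329.85
Step 4 — eta = 386327.2 / 648329.85 ≈ 0.59588 (5 s.f.)

0.59588


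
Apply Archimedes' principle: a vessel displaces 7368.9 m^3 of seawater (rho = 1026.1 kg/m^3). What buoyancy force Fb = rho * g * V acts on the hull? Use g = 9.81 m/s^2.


Formula: Fb = rho * g * V
Substituting: Fb = 1026.1 * 9.81 * 7368.9
Intermediate: 1026.1 * 9.81 = 10066.041
Result: Fb = 10066.041 * 7368.9 ≈ 74176000 N (5 s.f.)

74176000 N


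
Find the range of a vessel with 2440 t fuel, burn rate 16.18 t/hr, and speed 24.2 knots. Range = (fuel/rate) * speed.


Formula: endurance = fuel / rate; range = endurance * speed
Step 1 — endurance = 2440 / 16.18 = 150.8035 hours
Step 2 — range = 150.8035 * 24.2 ≈ 3649.4 nautical miles (5 s.f.)

3649.4 NM


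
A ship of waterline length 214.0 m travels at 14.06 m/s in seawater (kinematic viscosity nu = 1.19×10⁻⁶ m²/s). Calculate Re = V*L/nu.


Formula: Re = V * L / nu
Step 1 — V * L = 14.06 * 214.0 = 3008.84 m^2/s
Step 2 — Re = 3008.84 / 1.19e-6 = 2.53e+09

2.53e+09


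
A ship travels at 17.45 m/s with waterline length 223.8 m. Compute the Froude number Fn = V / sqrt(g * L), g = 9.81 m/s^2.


Formula: Fn = V / sqrt(g * L)
Step 1 — g * L = 9.81 * 223.8 = 2195.478
Step 2 — sqrt(g * L) = sqrt(2195.478) = 46.855928
Step 3 — Fn = 17.45 / 46.855928 ≈ 0.37242 (5 s.f.)

0.37242


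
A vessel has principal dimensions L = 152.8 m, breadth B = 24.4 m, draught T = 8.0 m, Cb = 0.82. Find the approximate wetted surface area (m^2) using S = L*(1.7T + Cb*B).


Formula: S = 1.7*L*T + V/T with V = Cb*L*B*T, i.e. S = L * (1.7*T + Cb*B)
Step 1 — 1.7*T = 1.7 * 8.0 = 13.6 m
Step 2 — Cb*B = 0.82 * 24.4 = 20.008 m
Step 3 — 1.7*T + Cb*B = 13.6 + 20.008 = 33.608 m
Step 4 — S = 152.8 * 33.608 ≈ 5135.3 m^2 (5 s.f.)

5135.3 m^2


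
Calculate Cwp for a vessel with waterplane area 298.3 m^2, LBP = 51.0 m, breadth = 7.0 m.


Formula: Cwp = Aw / (L * B)
Step 1 — L * B = 51.0 * 7.0 = 357.0 m^2
Step 2 — Cwp = 298.3 / 357.0 ≈ 0.83557 (5 s.f.)

0.83557


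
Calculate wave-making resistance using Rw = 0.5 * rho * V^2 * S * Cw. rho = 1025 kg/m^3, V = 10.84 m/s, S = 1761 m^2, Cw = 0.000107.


Formula: Rw = 0.5 * rho * V^2 * S * Cw
Step 1 — V^2 = 10.84^2 = 117.5056
Step 2 — 0.5 * rho * V^2 = 0.5 * 1025 * 117.5056 = 60221.62
Step 3 — Rw = 60221.62 * 1761 * 0.000107 ≈ 11347 N (5 s.f.)

11347 N


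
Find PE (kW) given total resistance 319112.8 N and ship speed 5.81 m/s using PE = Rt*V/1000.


Formula: PE = Rt * V / 1000 (kW)
Step 1 — PE (W) = 319112.8 * 5.81 = 1854045.368 W
Step 2 — PE (kW) = 1854045.368 / 1000 ≈ 1854.0 kW (5 s.f.)

1854.0 kW


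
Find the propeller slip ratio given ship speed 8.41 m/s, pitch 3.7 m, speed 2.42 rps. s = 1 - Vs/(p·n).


Formula: s = 1 - Vs / (p * n)
Step 1 — p * n = 3.7 * 2.42 = 8.954
Step 2 — Vs / (p*n) = 8.41 / 8.954 = 0.939245 (6 d.p.)
Step 3 — s = 1 - 0.939245 = 0.060755

0.060755


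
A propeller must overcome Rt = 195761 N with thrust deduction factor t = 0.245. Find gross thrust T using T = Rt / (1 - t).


Formula: T = Rt / (1 - t)
Step 1 — (1 - t) = 1 - 0.245 = 0.755
Step 2 — T = 195761 / 0.755 ≈ 259290 N (5 s.f.)

259290 N


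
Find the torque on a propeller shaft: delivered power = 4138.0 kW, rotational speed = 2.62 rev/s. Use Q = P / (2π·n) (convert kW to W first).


Formula: Q = P_W / (2 * pi * n)
Step 1 — P_W = 4138.0 kW * 1000 = 4138000.0 W
Step 2 — 2 * pi * n = 2 * pi * 2.62 = 16.461946
Step 3 — Q = 4138000.0 / 16.461946 ≈ 251370 N·m (5 s.f.)

251370 N·m


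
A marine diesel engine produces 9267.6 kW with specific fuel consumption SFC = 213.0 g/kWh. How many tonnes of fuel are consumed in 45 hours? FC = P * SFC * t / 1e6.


Formula: FC (tonnes) = P * SFC * t / 1,000,000
Step 1 — P * SFC * t = 9267.6 * 213.0 * 45 = 88829946.0 g
Step 2 — FC (tonnes) = 88829946.0 / 1,000,000 ≈ 88.830 tonnes (5 s.f.)

88.830 tonnes


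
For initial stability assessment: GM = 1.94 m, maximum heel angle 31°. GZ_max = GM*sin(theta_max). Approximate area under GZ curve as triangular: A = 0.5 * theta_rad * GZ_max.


Formula: GZ_max = GM * sin(theta); Area = 0.5 * theta_rad * GZ_max
Step 1 — GZ_max = 1.94 * sin(31°) = 1.94 * 0.515038 = 0.999174 m
Step 2 — theta_rad = 31 * pi/180 = 0.541052 rad
Step 3 — Area = 0.5 * 0.541052 * 0.999174 ≈ 0.27030 m·rad (5 s.f.)

0.27030 m·rad


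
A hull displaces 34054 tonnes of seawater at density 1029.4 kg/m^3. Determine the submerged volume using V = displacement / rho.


Formula: V = mass / rho
Step 1 — convert tonnes to kg: 34054 t * 1000 = 34054000 kg
Step 2 — V = 34054000 / 1029.4 ≈ 33081 m^3 (5 s.f.)

33081 m^3


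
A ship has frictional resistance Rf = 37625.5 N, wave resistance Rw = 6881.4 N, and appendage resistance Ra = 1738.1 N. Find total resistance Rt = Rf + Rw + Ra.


Formula: Rt = Rf + Rw + Ra
Substituting: Rt = 37625.5 + 6881.4 + 1738.1
Result: Rt = 46245.0 N

46245.0 N


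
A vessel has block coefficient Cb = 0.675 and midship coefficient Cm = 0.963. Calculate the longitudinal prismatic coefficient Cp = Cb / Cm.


Formula: Cp = Cb / Cm
Substituting: Cp = 0.675 / 0.963
Result: Cp ≈ 0.70093 (5 s.f.)

0.70093


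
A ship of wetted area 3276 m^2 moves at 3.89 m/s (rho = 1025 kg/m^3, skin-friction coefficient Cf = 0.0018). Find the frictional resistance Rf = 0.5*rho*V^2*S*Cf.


Formula: Rf = 0.5 * rho * V^2 * S * Cf
Step 1 — V^2 = 3.89^2 = 15.1321
Step 2 — 0.5 * rho * V^2 = 0.5 * 1025 * 15.1321 = 7755.20125
Step 3 — Rf = 7755.20125 * 3276 * 0.0018 ≈ 45731 N (5 s.f.)

45731 N


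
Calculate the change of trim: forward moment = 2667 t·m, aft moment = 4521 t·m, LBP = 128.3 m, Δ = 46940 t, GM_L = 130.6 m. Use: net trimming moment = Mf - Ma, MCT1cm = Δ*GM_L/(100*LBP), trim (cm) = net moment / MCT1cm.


Formula: net trimming moment = Mf - Ma; MCT1cm = Δ*GM_L/(100*LBP); trim = net moment / MCT1cm
Step 1 — net trimming moment = 2667 - 4521 = -1854 t·m
Step 2 — MCT1cm = 46940 * 130.6 / (100 * 128.3) = 477.8148 t·m/cm
Step 3 — trim = -1854 / 477.8148 ≈ -3.8802 cm (5 s.f.)

-3.8802 cm


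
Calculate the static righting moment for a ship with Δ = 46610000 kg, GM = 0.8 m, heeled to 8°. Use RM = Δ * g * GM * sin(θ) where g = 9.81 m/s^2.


Formula: GZ = GM * sin(theta); RM = disp * g * GZ
Step 1 — GZ = 0.8 * sin(8°) = 0.8 * 0.139173 = 0.111338 m
Step 2 — RM = 46610000 * 9.81 * 0.111338 ≈ 50909000 N·m (5 s.f.)

50909000 N·m


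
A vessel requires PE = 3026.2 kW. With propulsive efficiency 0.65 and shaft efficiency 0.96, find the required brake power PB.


Formula: PB = PE / (eta_D * eta_S)
Step 1 — combined efficiency = eta_D * eta_S = 0.65 * 0.96 = 0.624
Step 2 — PB = 3026.2 / 0.624 ≈ 4849.7 kW (5 s.f.)

4849.7 kW


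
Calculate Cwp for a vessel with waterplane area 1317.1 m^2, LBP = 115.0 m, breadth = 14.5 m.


Formula: Cwp = Aw / (L * B)
Step 1 — L * B = 115.0 * 14.5 = 1667.5 m^2
Step 2 — Cwp = 1317.1 / 1667.5 ≈ 0.78987 (5 s.f.)

0.78987


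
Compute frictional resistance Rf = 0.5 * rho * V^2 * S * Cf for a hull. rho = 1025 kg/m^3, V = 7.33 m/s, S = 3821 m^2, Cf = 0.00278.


Formula: Rf = 0.5 * rho * V^2 * S * Cf
Step 1 — V^2 = 7.33^2 = 53.7289
Step 2 — 0.5 * rho * V^2 = 0.5 * 1025 * 53.7289 = 27536.06125
Step 3 — Rf = 27536.06125 * 3821 * 0.00278 ≈ 292500 N (5 s.f.)

292500 N


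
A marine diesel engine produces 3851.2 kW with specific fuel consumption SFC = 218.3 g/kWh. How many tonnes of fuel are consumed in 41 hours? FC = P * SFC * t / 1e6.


Formula: FC (tonnes) = P * SFC * t / 1,000,000
Step 1 — P * SFC * t = 3851.2 * 218.3 * 41 = 34469395.36 g
Step 2 — FC (tonnes) = 34469395.36 / 1,000,000 ≈ 34.469 tonnes (5 s.f.)

34.469 tonnes


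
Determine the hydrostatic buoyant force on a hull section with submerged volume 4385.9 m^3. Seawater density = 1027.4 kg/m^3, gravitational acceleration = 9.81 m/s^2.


Formula: Fb = rho * g * V
Substituting: Fb = 1027.4 * 9.81 * 4385.9
Intermediate: 1027.4 * 9.81 = 10078.794
Result: Fb = 10078.794 * 4385.9 ≈ 44205000 N (5 s.f.)

44205000 N


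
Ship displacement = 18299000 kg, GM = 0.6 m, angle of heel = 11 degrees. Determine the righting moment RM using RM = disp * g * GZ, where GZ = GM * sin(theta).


Formula: GZ = GM * sin(theta); RM = disp * g * GZ
Step 1 — GZ = 0.6 * sin(11°) = 0.6 * 0.190809 = 0.114485 m
Step 2 — RM = 18299000 * 9.81 * 0.114485 ≈ 20552000 N·m (5 s.f.)

20552000 N·m


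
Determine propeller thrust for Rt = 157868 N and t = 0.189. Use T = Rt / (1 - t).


Formula: T = Rt / (1 - t)
Step 1 — (1 - t) = 1 - 0.189 = 0.811
Step 2 — T = 157868 / 0.811 ≈ 194660 N (5 s.f.)

194660 N


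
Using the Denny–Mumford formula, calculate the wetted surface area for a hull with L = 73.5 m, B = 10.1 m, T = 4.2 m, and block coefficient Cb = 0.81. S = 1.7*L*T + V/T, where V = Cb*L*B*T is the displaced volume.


Formula: S = 1.7*L*T + V/T with V = Cb*L*B*T, i.e. S = L * (1.7*T + Cb*B)
Step 1 — 1.7*T = 1.7 * 4.2 = 7.14 m
Step 2 — Cb*B = 0.81 * 10.1 = 8.181 m
Step 3 — 1.7*T + Cb*B = 7.14 + 8.181 = 15.321 m
Step 4 — S = 73.5 * 15.321 ≈ 1126.1 m^2 (5 s.f.)

1126.1 m^2


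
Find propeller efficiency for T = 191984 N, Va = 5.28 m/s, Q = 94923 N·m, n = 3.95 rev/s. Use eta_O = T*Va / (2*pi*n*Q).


Formula: eta = T * Va / (2 * pi * n * Q)
Step 1 — numerator = T * Va = 191984 * 5.28 = 1013675.52
Step 2 — 2 * pi * n = 2 * pi * 3.95 = 24.818582
Step 3 — denominator = 24.818582 * 94923 = 2355854.26
Step 4 — eta = 1013675.52 / 2355854.26 ≈ 0.43028 (5 s.f.)

0.43028


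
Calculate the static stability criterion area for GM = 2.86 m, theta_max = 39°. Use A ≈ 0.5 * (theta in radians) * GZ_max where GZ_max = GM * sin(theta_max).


Formula: GZ_max = GM * sin(theta); Area = 0.5 * theta_rad * GZ_max
Step 1 — GZ_max = 2.86 * sin(39°) = 2.86 * 0.62932 = 1.799855 m
Step 2 — theta_rad = 39 * pi/180 = 0.680678 rad
Step 3 — Area = 0.5 * 0.680678 * 1.799855 ≈ 0.61256 m·rad (5 s.f.)

0.61256 m·rad


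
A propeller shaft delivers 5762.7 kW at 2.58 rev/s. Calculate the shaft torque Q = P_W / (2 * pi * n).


Formula: Q = P_W / (2 * pi * n)
Step 1 — P_W = 5762.7 kW * 1000 = 5762700.0 W
Step 2 — 2 * pi * n = 2 * pi * 2.58 = 16.210618
Step 3 — Q = 5762700.0 / 16.210618 ≈ 355490 N·m (5 s.f.)

355490 N·m


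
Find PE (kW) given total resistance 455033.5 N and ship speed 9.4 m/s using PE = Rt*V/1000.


Formula: PE = Rt * V / 1000 (kW)
Step 1 — PE (W) = 455033.5 * 9.4 = 4277314.9 W
Step 2 — PE (kW) = 4277314.9 / 1000 ≈ 4277.3 kW (5 s.f.)

4277.3 kW


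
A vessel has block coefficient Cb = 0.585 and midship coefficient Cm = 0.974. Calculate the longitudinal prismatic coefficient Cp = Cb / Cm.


Formula: Cp = Cb / Cm
Substituting: Cp = 0.585 / 0.974
Result: Cp ≈ 0.60062 (5 s.f.)

0.60062


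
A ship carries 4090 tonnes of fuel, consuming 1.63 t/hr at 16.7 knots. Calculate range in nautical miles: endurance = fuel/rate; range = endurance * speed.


Formula: endurance = fuel / rate; range = endurance * speed
Step 1 — endurance = 4090 / 1.63 = 2509.2025 hours
Step 2 — range = 2509.2025 * 16.7 ≈ 41904 nautical miles (5 s.f.)

41904 NM


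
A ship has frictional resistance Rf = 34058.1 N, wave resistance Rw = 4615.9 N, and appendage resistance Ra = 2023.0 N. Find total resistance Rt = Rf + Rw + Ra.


Formula: Rt = Rf + Rw + Ra
Substituting: Rt = 34058.1 + 4615.9 + 2023.0
Result: Rt = 40697.0 N

40697.0 N


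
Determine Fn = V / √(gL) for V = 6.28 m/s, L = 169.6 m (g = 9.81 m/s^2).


Formula: Fn = V / sqrt(g * L)
Step 1 — g * L = 9.81 * 169.6 = 1663.776
Step 2 — sqrt(g * L) = sqrt(1663.776) = 40.78941
Step 3 — Fn = 6.28 / 40.78941 ≈ 0.15396 (5 s.f.)

0.15396


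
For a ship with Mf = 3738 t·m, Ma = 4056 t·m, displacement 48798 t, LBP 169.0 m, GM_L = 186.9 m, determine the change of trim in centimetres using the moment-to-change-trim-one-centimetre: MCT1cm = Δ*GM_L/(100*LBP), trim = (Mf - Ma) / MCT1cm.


Formula: net trimming moment = Mf - Ma; MCT1cm = Δ*GM_L/(100*LBP); trim = net moment / MCT1cm
Step 1 — net trimming moment = 3738 - 4056 = -318 t·m
Step 2 — MCT1cm = 48798 * 186.9 / (100 * 169.0) = 539.6655 t·m/cm
Step 3 — trim = -318 / 539.6655 ≈ -0.58925 cm (5 s.f.)

-0.58925 cm


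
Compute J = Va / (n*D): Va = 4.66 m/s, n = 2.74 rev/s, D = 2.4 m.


Formula: J = Va / (n * D)
Step 1 — n * D = 2.74 * 2.4 = 6.576
Step 2 — J = 4.66 / 6.576 ≈ 0.70864 (5 s.f.)

0.70864


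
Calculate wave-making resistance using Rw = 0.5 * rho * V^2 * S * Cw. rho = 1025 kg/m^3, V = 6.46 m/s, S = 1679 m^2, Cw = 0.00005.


Formula: Rw = 0.5 * rho * V^2 * S * Cw
Step 1 — V^2 = 6.46^2 = 41.7316
Step 2 — 0.5 * rho * V^2 = 0.5 * 1025 * 41.7316 = 21387.445
Step 3 — Rw = 21387.445 * 1679 * 0.00005 ≈ 1795.5 N (5 s.f.)

1795.5 N


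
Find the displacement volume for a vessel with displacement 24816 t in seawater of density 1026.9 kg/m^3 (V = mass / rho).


Formula: V = mass / rho
Step 1 — convert tonnes to kg: 24816 t * 1000 = 24816000 kg
Step 2 — V = 24816000 / 1026.9 ≈ 24166 m^3 (5 s.f.)

24166 m^3


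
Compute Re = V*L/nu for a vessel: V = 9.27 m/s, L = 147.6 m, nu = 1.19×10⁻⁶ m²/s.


Formula: Re = V * L / nu
Step 1 — V * L = 9.27 * 147.6 = 1368.252 m^2/s
Step 2 — Re = 1368.252 / 1.19e-6 = 1.15e+09

1.15e+09


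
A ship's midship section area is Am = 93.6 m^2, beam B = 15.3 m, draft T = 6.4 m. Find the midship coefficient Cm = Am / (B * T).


Formula: Cm = Am / (B * T)
Step 1 — B * T = 15.3 * 6.4 = 97.92 m^2
Step 2 — Cm = 93.6 / 97.92 ≈ 0.95588 (5 s.f.)

0.95588


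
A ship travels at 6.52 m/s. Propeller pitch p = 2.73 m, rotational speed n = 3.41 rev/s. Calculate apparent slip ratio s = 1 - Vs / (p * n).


Formula: s = 1 - Vs / (p * n)
Step 1 — p * n = 2.73 * 3.41 = 9.3093
Step 2 — Vs / (p*n) = 6.52 / 9.3093 = 0.700375 (6 d.p.)
Step 3 — s = 1 - 0.700375 = 0.299625

0.299625


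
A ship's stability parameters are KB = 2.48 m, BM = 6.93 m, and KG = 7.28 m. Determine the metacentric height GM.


Formula: GM = KB + BM - KG
Step 1 — KM = KB + BM = 2.48 + 6.93 = 9.41 m
Step 2 — GM = KM - KG = 9.41 - 7.28 = 2.13 m

2.13 m


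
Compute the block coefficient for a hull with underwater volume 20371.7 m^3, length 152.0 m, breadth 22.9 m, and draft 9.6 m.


Formula: Cb = V / (L * B * T)
Step 1 — L * B * T = 152.0 * 22.9 * 9.6 = 33415.68 m^3
Step 2 — Cb = 20371.7 / 33415.68 ≈ 0.60964 (5 s.f.)

0.60964


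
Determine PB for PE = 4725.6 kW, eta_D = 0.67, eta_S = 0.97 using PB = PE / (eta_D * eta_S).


Formula: PB = PE / (eta_D * eta_S)
Step 1 — combined efficiency = eta_D * eta_S = 0.67 * 0.97 = 0.6499
Step 2 — PB = 4725.6 / 0.6499 ≈ 7271.3 kW (5 s.f.)

7271.3 kW


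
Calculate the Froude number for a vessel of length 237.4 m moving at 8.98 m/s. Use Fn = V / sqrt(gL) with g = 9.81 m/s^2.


Formula: Fn = V / sqrt(g * L)
Step 1 — g * L = 9.81 * 237.4 = 2328.894
Step 2 — sqrt(g * L) = sqrt(2328.894) = 48.258616
Step 3 — Fn = 8.98 / 48.258616 ≈ 0.18608 (5 s.f.)

0.18608


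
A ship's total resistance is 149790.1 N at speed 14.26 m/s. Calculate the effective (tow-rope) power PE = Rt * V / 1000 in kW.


Formula: PE = Rt * V / 1000 (kW)
Step 1 — PE (W) = 149790.1 * 14.26 = 2136006.826 W
Step 2 — PE (kW) = 2136006.826 / 1000 ≈ 2136.0 kW (5 s.f.)

2136.0 kW


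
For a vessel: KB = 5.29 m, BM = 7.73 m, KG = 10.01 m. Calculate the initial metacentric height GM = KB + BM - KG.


Formula: GM = KB + BM - KG
Step 1 — KM = KB + BM = 5.29 + 7.73 = 13.02 m
Step 2 — GM = KM - KG = 13.02 - 10.01 = 3.01 m

3.01 m


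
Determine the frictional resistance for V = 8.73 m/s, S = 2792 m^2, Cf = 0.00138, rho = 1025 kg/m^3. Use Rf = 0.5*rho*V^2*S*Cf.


Formula: Rf = 0.5 * rho * V^2 * S * Cf
Step 1 — V^2 = 8.73^2 = 76.2129
Step 2 — 0.5 * rho * V^2 = 0.5 * 1025 * 76.2129 = 39059.11125
Step 3 — Rf = 39059.11125 * 2792 * 0.00138 ≈ 150490 N (5 s.f.)

150490 N


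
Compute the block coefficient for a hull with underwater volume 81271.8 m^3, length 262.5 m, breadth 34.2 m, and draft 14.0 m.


Formula: Cb = V / (L * B * T)
Step 1 — L * B * T = 262.5 * 34.2 * 14.0 = 125685.0 m^3
Step 2 — Cb = 81271.8 / 125685.0 ≈ 0.64663 (5 s.f.)

0.64663


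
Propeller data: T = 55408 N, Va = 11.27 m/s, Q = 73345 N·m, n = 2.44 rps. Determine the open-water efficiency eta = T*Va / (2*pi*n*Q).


Formula: eta = T * Va / (2 * pi * n * Q)
Step 1 — numerator = T * Va = 55408 * 11.27 = 624448.16
Step 2 — 2 * pi * n = 2 * pi * 2.44 = 15.330972
Step 3 — denominator = 15.330972 * 73345 = 1124450.14
Step 4 — eta = 624448.16 / 1124450.14 ≈ 0.55534 (5 s.f.)

0.55534


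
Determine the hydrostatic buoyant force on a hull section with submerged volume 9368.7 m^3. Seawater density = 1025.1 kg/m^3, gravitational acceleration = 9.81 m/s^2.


Formula: Fb = rho * g * V
Substituting: Fb = 1025.1 * 9.81 * 9368.7
Intermediate: 1025.1 * 9.81 = 10056.231
Result: Fb = 10056.231 * 9368.7 ≈ 94214000 N (5 s.f.)

94214000 N


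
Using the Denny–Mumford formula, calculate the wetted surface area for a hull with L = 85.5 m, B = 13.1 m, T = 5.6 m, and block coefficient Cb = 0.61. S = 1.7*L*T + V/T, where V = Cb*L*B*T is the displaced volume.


Formula: S = 1.7*L*T + V/T with V = Cb*L*B*T, i.e. S = L * (1.7*T + Cb*B)
Step 1 — 1.7*T = 1.7 * 5.6 = 9.52 m
Step 2 — Cb*B = 0.61 * 13.1 = 7.991 m
Step 3 — 1.7*T + Cb*B = 9.52 + 7.991 = 17.511 m
Step 4 — S = 85.5 * 17.511 ≈ 1497.2 m^2 (5 s.f.)

1497.2 m^2


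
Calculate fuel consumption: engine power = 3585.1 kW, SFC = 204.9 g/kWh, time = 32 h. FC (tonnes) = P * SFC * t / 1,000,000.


Formula: FC (tonnes) = P * SFC * t / 1,000,000
Step 1 — P * SFC * t = 3585.1 * 204.9 * 32 = 23506783.68 g
Step 2 — FC (tonnes) = 23506783.68 / 1,000,000 ≈ 23.507 tonnes (5 s.f.)

23.507 tonnes
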